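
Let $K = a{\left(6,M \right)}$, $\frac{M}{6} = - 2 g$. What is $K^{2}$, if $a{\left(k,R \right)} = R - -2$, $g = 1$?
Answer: $100$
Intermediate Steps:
$M = -12$ ($M = 6 \left(\left(-2\right) 1\right) = 6 \left(-2\right) = -12$)
$a{\left(k,R \right)} = 2 + R$ ($a{\left(k,R \right)} = R + 2 = 2 + R$)
$K = -10$ ($K = 2 - 12 = -10$)
$K^{2} = \left(-10\right)^{2} = 100$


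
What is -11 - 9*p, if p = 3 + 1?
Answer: -47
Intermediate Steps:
p = 4
-11 - 9*p = -11 - 9*4 = -11 - 36 = -47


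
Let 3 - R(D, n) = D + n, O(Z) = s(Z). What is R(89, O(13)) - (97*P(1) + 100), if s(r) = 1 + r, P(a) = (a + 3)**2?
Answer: -1752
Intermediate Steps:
P(a) = (3 + a)**2
O(Z) = 1 + Z
R(D, n) = 3 - D - n (R(D, n) = 3 - (D + n) = 3 + (-D - n) = 3 - D - n)
R(89, O(13)) - (97*P(1) + 100) = (3 - 1*89 - (1 + 13)) - (97*(3 + 1)**2 + 100) = (3 - 89 - 1*14) - (97*4**2 + 100) = (3 - 89 - 14) - (97*16 + 100) = -100 - (1552 + 100) = -100 - 1*1652 = -100 - 1652 = -1752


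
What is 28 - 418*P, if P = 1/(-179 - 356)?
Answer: 15398/535 ≈ 28.781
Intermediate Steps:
P = -1/535 (P = 1/(-535) = -1/535 ≈ -0.0018692)
28 - 418*P = 28 - 418*(-1/535) = 28 + 418/535 = 15398/535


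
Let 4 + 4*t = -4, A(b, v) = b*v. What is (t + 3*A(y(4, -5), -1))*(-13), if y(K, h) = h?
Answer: -169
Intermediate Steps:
t = -2 (t = -1 + (1/4)*(-4) = -1 - 1 = -2)
(t + 3*A(y(4, -5), -1))*(-13) = (-2 + 3*(-5*(-1)))*(-13) = (-2 + 3*5)*(-13) = (-2 + 15)*(-13) = 13*(-13) = -169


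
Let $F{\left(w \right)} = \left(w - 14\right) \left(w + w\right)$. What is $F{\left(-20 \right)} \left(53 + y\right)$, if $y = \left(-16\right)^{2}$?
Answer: $420240$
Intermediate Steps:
$F{\left(w \right)} = 2 w \left(-14 + w\right)$ ($F{\left(w \right)} = \left(-14 + w\right) 2 w = 2 w \left(-14 + w\right)$)
$y = 256$
$F{\left(-20 \right)} \left(53 + y\right) = 2 \left(-20\right) \left(-14 - 20\right) \left(53 + 256\right) = 2 \left(-20\right) \left(-34\right) 309 = 1360 \cdot 309 = 420240$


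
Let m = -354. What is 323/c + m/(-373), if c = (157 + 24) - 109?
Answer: 145967/26856 ≈ 5.4352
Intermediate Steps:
c = 72 (c = 181 - 109 = 72)
323/c + m/(-373) = 323/72 - 354/(-373) = 323*(1/72) - 354*(-1/373) = 323/72 + 354/373 = 145967/26856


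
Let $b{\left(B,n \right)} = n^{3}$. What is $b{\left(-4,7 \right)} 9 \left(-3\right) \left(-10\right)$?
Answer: $92610$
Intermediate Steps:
$b{\left(-4,7 \right)} 9 \left(-3\right) \left(-10\right) = 7^{3} \cdot 9 \left(-3\right) \left(-10\right) = 343 \left(\left(-27\right) \left(-10\right)\right) = 343 \cdot 270 = 92610$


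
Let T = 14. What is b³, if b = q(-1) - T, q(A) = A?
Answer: -3375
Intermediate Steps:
b = -15 (b = -1 - 1*14 = -1 - 14 = -15)
b³ = (-15)³ = -3375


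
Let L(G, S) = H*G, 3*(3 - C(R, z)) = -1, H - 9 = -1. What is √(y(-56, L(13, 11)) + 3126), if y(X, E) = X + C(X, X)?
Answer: 2*√6915/3 ≈ 55.438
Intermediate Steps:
H = 8 (H = 9 - 1 = 8)
C(R, z) = 10/3 (C(R, z) = 3 - ⅓*(-1) = 3 + ⅓ = 10/3)
L(G, S) = 8*G
y(X, E) = 10/3 + X (y(X, E) = X + 10/3 = 10/3 + X)
√(y(-56, L(13, 11)) + 3126) = √((10/3 - 56) + 3126) = √(-158/3 + 3126) = √(9220/3) = 2*√6915/3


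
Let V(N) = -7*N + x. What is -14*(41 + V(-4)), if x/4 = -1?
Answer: -910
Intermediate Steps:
x = -4 (x = 4*(-1) = -4)
V(N) = -4 - 7*N (V(N) = -7*N - 4 = -4 - 7*N)
-14*(41 + V(-4)) = -14*(41 + (-4 - 7*(-4))) = -14*(41 + (-4 + 28)) = -14*(41 + 24) = -14*65 = -910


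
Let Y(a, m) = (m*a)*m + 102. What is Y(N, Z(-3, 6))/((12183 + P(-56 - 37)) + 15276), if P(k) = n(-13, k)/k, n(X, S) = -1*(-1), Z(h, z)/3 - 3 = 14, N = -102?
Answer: -12331800/1276843 ≈ -9.6580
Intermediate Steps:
Z(h, z) = 51 (Z(h, z) = 9 + 3*14 = 9 + 42 = 51)
n(X, S) = 1
Y(a, m) = 102 + a*m**2 (Y(a, m) = (a*m)*m + 102 = a*m**2 + 102 = 102 + a*m**2)
P(k) = 1/k
Y(N, Z(-3, 6))/((12183 + P(-56 - 37)) + 15276) = (102 - 102*51**2)/((12183 + 1/(-56 - 37)) + 15276) = (102 - 102*2601)/((12183 + 1/(-93)) + 15276) = (102 - 265302)/((12183 - 1/93) + 15276) = -265200/(1133018/93 + 15276) = -265200/2553686/93 = -265200*93/2553686 = -12331800/1276843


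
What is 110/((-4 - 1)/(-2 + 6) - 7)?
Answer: -40/3 ≈ -13.333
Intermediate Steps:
110/((-4 - 1)/(-2 + 6) - 7) = 110/(-5/4 - 7) = 110/(-33/4) = 110*(-4/33) = -40/3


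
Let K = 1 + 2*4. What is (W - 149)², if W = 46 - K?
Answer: 12544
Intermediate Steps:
K = 9 (K = 1 + 8 = 9)
W = 37 (W = 46 - 1*9 = 46 - 9 = 37)
(W - 149)² = (37 - 149)² = (-112)² = 12544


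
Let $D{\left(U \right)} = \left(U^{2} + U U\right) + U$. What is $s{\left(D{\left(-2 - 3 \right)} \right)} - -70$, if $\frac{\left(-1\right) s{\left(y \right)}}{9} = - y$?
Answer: $475$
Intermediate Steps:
$D{\left(U \right)} = U + 2 U^{2}$ ($D{\left(U \right)} = \left(U^{2} + U^{2}\right) + U = 2 U^{2} + U = U + 2 U^{2}$)
$s{\left(y \right)} = 9 y$ ($s{\left(y \right)} = - 9 \left(- y\right) = 9 y$)
$s{\left(D{\left(-2 - 3 \right)} \right)} - -70 = 9 \left(-2 - 3\right) \left(1 + 2 \left(-2 - 3\right)\right) - -70 = 9 \left(- 5 \left(1 + 2 \left(-5\right)\right)\right) + 70 = 9 \left(- 5 \left(1 - 10\right)\right) + 70 = 9 \left(\left(-5\right) \left(-9\right)\right) + 70 = 9 \cdot 45 + 70 = 405 + 70 = 475$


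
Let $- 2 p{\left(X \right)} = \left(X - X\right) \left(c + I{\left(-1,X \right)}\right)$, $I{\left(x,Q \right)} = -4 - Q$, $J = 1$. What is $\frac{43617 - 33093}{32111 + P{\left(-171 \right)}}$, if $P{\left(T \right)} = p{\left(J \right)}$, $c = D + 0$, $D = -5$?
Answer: $\frac{10524}{32111} \approx 0.32774$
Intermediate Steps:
$c = -5$ ($c = -5 + 0 = -5$)
$p{\left(X \right)} = 0$ ($p{\left(X \right)} = - \frac{\left(X - X\right) \left(-5 - \left(4 + X\right)\right)}{2} = - \frac{0 \left(-9 - X\right)}{2} = \left(- \frac{1}{2}\right) 0 = 0$)
$P{\left(T \right)} = 0$
$\frac{43617 - 33093}{32111 + P{\left(-171 \right)}} = \frac{43617 - 33093}{32111 + 0} = \frac{10524}{32111}$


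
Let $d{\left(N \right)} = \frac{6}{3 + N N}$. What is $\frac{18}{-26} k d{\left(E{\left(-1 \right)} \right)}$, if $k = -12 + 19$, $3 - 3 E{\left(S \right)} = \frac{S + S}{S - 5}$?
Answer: $- \frac{30618}{3991} \approx -7.6718$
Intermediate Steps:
$E{\left(S \right)} = 1 - \frac{2 S}{3 \left(-5 + S\right)}$ ($E{\left(S \right)} = 1 - \frac{\left(S + S\right) \frac{1}{S - 5}}{3} = 1 - \frac{2 S \frac{1}{-5 + S}}{3} = 1 - \frac{2 S}{3 \left(-5 + S\right)}$)
$k = 7$
$d{\left(N \right)} = \frac{6}{3 + N^{2}}$
$\frac{18}{-26} k d{\left(E{\left(-1 \right)} \right)} = \frac{18}{-26} \cdot 7 \frac{6}{3 + \left(\frac{-15 - 1}{3 \left(-5 - 1\right)}\right)^{2}} = 18 \left(- \frac{1}{26}\right) 7 \frac{6}{3 + \left(\frac{1}{3} \frac{1}{-6} \left(-16\right)\right)^{2}} = \left(- \frac{9}{13}\right) 7 \frac{6}{3 + \left(\frac{1}{3} \left(- \frac{1}{6}\right) \left(-16\right)\right)^{2}} = - \frac{63 \frac{6}{3 + \left(\frac{8}{9}\right)^{2}}}{13} = - \frac{63 \frac{6}{3 + \frac{64}{81}}}{13} = - \frac{63 \frac{6}{\frac{307}{81}}}{13} = - \frac{63 \cdot 6 \cdot \frac{81}{307}}{13} = \left(- \frac{63}{13}\right) \frac{486}{307} = - \frac{30618}{3991}$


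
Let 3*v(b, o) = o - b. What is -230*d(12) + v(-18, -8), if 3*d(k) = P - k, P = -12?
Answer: 5530/3 ≈ 1843.3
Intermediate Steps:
v(b, o) = -b/3 + o/3 (v(b, o) = (o - b)/3 = -b/3 + o/3)
d(k) = -4 - k/3 (d(k) = (-12 - k)/3 = -4 - k/3)
-230*d(12) + v(-18, -8) = -230*(-4 - 1/3*12) + (-1/3*(-18) + (1/3)*(-8)) = -230*(-4 - 4) + (6 - 8/3) = -230*(-8) + 10/3 = 1840 + 10/3 = 5530/3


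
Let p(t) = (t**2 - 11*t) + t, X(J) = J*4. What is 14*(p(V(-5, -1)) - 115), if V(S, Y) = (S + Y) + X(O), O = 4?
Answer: -1610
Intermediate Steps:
X(J) = 4*J
V(S, Y) = 16 + S + Y (V(S, Y) = (S + Y) + 4*4 = (S + Y) + 16 = 16 + S + Y)
p(t) = t**2 - 10*t
14*(p(V(-5, -1)) - 115) = 14*((16 - 5 - 1)*(-10 + (16 - 5 - 1)) - 115) = 14*(10*(-10 + 10) - 115) = 14*(10*0 - 115) = 14*(0 - 115) = 14*(-115) = -1610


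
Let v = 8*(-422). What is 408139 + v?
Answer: 404763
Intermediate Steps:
v = -3376
408139 + v = 408139 - 3376 = 404763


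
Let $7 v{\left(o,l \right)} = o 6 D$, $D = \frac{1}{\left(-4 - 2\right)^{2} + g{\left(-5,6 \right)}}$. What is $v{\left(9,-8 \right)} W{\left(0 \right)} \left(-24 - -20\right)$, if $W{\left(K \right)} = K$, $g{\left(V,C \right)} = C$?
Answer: $0$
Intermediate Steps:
$D = \frac{1}{42}$ ($D = \frac{1}{\left(-4 - 2\right)^{2} + 6} = \frac{1}{\left(-6\right)^{2} + 6} = \frac{1}{36 + 6} = \frac{1}{42} \approx 0.02381$)
$v{\left(o,l \right)} = \frac{o}{49}$ ($v{\left(o,l \right)} = \frac{o 6 \cdot \frac{1}{42}}{7} = \frac{6 o \frac{1}{42}}{7} = \frac{\frac{1}{7} o}{7} = \frac{o}{49}$)
$v{\left(9,-8 \right)} W{\left(0 \right)} \left(-24 - -20\right) = \frac{1}{49} \cdot 9 \cdot 0 \left(-24 - -20\right) = \frac{9}{49} \cdot 0 \left(-24 + 20\right) = 0 \left(-4\right) = 0$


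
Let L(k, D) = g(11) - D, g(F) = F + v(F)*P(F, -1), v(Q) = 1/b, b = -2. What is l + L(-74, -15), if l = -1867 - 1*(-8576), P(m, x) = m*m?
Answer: 13349/2 ≈ 6674.5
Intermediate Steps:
v(Q) = -½ (v(Q) = 1/(-2) = -½)
P(m, x) = m²
g(F) = F - F²/2
l = 6709 (l = -1867 + 8576 = 6709)
L(k, D) = -99/2 - D (L(k, D) = (½)*11*(2 - 1*11) - D = (½)*11*(2 - 11) - D = (½)*11*(-9) - D = -99/2 - D)
l + L(-74, -15) = 6709 + (-99/2 - 1*(-15)) = 6709 + (-99/2 + 15) = 6709 - 69/2 = 13349/2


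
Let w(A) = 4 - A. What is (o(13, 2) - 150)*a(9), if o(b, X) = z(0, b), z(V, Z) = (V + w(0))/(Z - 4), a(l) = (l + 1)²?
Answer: -134600/9 ≈ -14956.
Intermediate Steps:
a(l) = (1 + l)²
z(V, Z) = (4 + V)/(-4 + Z) (z(V, Z) = (V + (4 - 1*0))/(Z - 4) = (V + (4 + 0))/(-4 + Z) = (V + 4)/(-4 + Z) = (4 + V)/(-4 + Z))
o(b, X) = 4/(-4 + b) (o(b, X) = (4 + 0)/(-4 + b) = 4/(-4 + b))
(o(13, 2) - 150)*a(9) = (4/(-4 + 13) - 150)*(1 + 9)² = (4/9 - 150)*10² = (4*(⅑) - 150)*100 = (4/9 - 150)*100 = -1346/9*100 = -134600/9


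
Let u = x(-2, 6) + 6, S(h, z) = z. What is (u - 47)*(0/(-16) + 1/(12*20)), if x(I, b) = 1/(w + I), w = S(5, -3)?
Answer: -103/600 ≈ -0.17167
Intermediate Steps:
w = -3
x(I, b) = 1/(-3 + I)
u = 29/5 (u = 1/(-3 - 2) + 6 = 1/(-5) + 6 = -⅕ + 6 = 29/5 ≈ 5.8000)
(u - 47)*(0/(-16) + 1/(12*20)) = (29/5 - 47)*(0/(-16) + 1/(12*20)) = -206*(0*(-1/16) + (1/12)*(1/20))/5 = -206*(0 + 1/240)/5 = -206/5*1/240 = -103/600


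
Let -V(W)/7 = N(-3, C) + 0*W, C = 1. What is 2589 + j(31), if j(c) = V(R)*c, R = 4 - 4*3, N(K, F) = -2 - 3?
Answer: 3674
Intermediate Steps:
N(K, F) = -5
R = -8 (R = 4 - 12 = -8)
V(W) = 35 (V(W) = -7*(-5 + 0*W) = -7*(-5 + 0) = -7*(-5) = 35)
j(c) = 35*c
2589 + j(31) = 2589 + 35*31 = 2589 + 1085 = 3674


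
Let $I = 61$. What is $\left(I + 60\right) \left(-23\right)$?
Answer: $-2783$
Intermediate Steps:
$\left(I + 60\right) \left(-23\right) = \left(61 + 60\right) \left(-23\right) = 121 \left(-23\right) = -2783$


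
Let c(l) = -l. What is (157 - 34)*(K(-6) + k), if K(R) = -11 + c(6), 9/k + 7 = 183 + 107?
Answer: -590646/283 ≈ -2087.1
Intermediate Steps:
k = 9/283 (k = 9/(-7 + (183 + 107)) = 9/(-7 + 290) = 9/283 ≈ 0.031802)
K(R) = -17 (K(R) = -11 - 1*6 = -11 - 6 = -17)
(157 - 34)*(K(-6) + k) = (157 - 34)*(-17 + 9/283) = 123*(-4802/283) = -590646/283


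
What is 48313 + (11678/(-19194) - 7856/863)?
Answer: 400058026954/8282211 ≈ 48303.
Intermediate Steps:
48313 + (11678/(-19194) - 7856/863) = 48313 + (11678*(-1/19194) - 7856*1/863) = 48313 + (-5839/9597 - 7856/863) = 48313 - 80433089/8282211 = 400058026954/8282211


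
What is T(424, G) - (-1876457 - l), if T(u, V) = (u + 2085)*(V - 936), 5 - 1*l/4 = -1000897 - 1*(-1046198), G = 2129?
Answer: 4688510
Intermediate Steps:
l = -181184 (l = 20 - 4*(-1000897 - 1*(-1046198)) = 20 - 4*(-1000897 + 1046198) = 20 - 4*45301 = 20 - 181204 = -181184)
T(u, V) = (-936 + V)*(2085 + u) (T(u, V) = (2085 + u)*(-936 + V) = (-936 + V)*(2085 + u))
T(424, G) - (-1876457 - l) = (-1951560 - 936*424 + 2085*2129 + 2129*424) - (-1876457 - 1*(-181184)) = (-1951560 - 396864 + 4438965 + 902696) - (-1876457 + 181184) = 2993237 - 1*(-1695273) = 2993237 + 1695273 = 4688510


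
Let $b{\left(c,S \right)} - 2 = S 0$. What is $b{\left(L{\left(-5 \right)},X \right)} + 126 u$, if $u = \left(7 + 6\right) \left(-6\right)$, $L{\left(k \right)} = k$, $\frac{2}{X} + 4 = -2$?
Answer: $-9826$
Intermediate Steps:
$X = - \frac{1}{3}$ ($X = \frac{2}{-4 - 2} = \frac{2}{-6} = 2 \left(- \frac{1}{6}\right) = - \frac{1}{3} \approx -0.33333$)
$u = -78$ ($u = 13 \left(-6\right) = -78$)
$b{\left(c,S \right)} = 2$ ($b{\left(c,S \right)} = 2 + S 0 = 2 + 0 = 2$)
$b{\left(L{\left(-5 \right)},X \right)} + 126 u = 2 + 126 \left(-78\right) = 2 - 9828 = -9826$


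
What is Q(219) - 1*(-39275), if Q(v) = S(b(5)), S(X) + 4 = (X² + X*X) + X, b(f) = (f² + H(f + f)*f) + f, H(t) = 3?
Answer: 43366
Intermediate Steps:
b(f) = f² + 4*f (b(f) = (f² + 3*f) + f = f² + 4*f)
S(X) = -4 + X + 2*X² (S(X) = -4 + ((X² + X*X) + X) = -4 + ((X² + X²) + X) = -4 + (2*X² + X) = -4 + (X + 2*X²) = -4 + X + 2*X²)
Q(v) = 4091 (Q(v) = -4 + 5*(4 + 5) + 2*(5*(4 + 5))² = -4 + 5*9 + 2*(5*9)² = -4 + 45 + 2*45² = -4 + 45 + 2*2025 = -4 + 45 + 4050 = 4091)
Q(219) - 1*(-39275) = 4091 - 1*(-39275) = 4091 + 39275 = 43366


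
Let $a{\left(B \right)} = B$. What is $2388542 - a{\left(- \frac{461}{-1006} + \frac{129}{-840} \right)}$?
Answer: $\frac{336402212369}{140840} \approx 2.3885 \cdot 10^{6}$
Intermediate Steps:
$2388542 - a{\left(- \frac{461}{-1006} + \frac{129}{-840} \right)} = 2388542 - \left(- \frac{461}{-1006} + \frac{129}{-840}\right) = 2388542 - \left(\left(-461\right) \left(- \frac{1}{1006}\right) + 129 \left(- \frac{1}{840}\right)\right) = 2388542 - \left(\frac{461}{1006} - \frac{43}{280}\right) = 2388542 - \frac{42911}{140840} = \frac{336402212369}{140840}$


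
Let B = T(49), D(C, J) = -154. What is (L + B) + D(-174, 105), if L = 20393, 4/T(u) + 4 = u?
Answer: 910759/45 ≈ 20239.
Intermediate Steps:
T(u) = 4/(-4 + u)
B = 4/45 (B = 4/(-4 + 49) = 4/45 ≈ 0.088889)
(L + B) + D(-174, 105) = (20393 + 4/45) - 154 = 917689/45 - 154 = 910759/45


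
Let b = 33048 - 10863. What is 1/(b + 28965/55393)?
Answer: 55393/1228922670 ≈ 4.5074e-5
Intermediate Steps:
b = 22185
1/(b + 28965/55393) = 1/(22185 + 28965/55393) = 1/(1228922670/55393) = 55393/1228922670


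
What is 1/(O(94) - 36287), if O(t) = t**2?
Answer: -1/27451 ≈ -3.6429e-5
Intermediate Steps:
1/(O(94) - 36287) = 1/(94**2 - 36287) = 1/(8836 - 36287) = 1/(-27451) = -1/27451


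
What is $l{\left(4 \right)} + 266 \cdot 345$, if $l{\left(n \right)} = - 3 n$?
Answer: $91758$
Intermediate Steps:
$l{\left(4 \right)} + 266 \cdot 345 = \left(-3\right) 4 + 266 \cdot 345 = -12 + 91770 = 91758$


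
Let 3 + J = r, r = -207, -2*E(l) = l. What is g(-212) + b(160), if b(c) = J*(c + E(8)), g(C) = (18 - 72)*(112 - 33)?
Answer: -37026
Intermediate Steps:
E(l) = -l/2
g(C) = -4266 (g(C) = -54*79 = -4266)
J = -210 (J = -3 - 207 = -210)
b(c) = 840 - 210*c (b(c) = -210*(c - ½*8) = -210*(c - 4) = -210*(-4 + c) = 840 - 210*c)
g(-212) + b(160) = -4266 + (840 - 210*160) = -4266 + (840 - 33600) = -4266 - 32760 = -37026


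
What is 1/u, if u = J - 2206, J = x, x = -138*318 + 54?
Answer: -1/46036 ≈ -2.1722e-5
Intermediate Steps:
x = -43830 (x = -43884 + 54 = -43830)
J = -43830
u = -46036 (u = -43830 - 2206 = -46036)
1/u = 1/(-46036) = -1/46036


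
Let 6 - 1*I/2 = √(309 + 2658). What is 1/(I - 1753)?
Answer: -1741/3019213 + 2*√2967/3019213 ≈ -0.00054056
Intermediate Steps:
I = 12 - 2*√2967 (I = 12 - 2*√(309 + 2658) = 12 - 2*√2967 ≈ -96.940)
1/(I - 1753) = 1/((12 - 2*√2967) - 1753) = 1/(-1741 - 2*√2967)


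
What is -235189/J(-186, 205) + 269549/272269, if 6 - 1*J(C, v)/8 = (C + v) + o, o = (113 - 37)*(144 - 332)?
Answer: -33252178041/31093119800 ≈ -1.0694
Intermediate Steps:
o = -14288 (o = 76*(-188) = -14288)
J(C, v) = 114352 - 8*C - 8*v (J(C, v) = 48 - 8*((C + v) - 14288) = 48 - 8*(-14288 + C + v) = 48 + (114304 - 8*C - 8*v) = 114352 - 8*C - 8*v)
-235189/J(-186, 205) + 269549/272269 = -235189/(114352 - 8*(-186) - 8*205) + 269549/272269 = -235189/(114352 + 1488 - 1640) + 269549*(1/272269) = -235189/114200 + 269549/272269 = -33252178041/31093119800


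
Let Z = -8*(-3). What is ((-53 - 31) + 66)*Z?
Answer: -432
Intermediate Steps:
Z = 24
((-53 - 31) + 66)*Z = ((-53 - 31) + 66)*24 = (-84 + 66)*24 = -18*24 = -432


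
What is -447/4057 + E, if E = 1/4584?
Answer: -2044991/18597288 ≈ -0.10996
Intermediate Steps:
E = 1/4584 ≈ 0.00021815
-447/4057 + E = -447/4057 + 1/4584 = -2044991/18597288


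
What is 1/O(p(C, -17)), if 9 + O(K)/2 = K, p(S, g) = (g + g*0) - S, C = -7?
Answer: -1/38 ≈ -0.026316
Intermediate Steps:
p(S, g) = g - S (p(S, g) = (g + 0) - S = g - S)
O(K) = -18 + 2*K
1/O(p(C, -17)) = 1/(-18 + 2*(-17 - 1*(-7))) = 1/(-18 + 2*(-17 + 7)) = 1/(-18 + 2*(-10)) = 1/(-18 - 20) = 1/(-38) = -1/38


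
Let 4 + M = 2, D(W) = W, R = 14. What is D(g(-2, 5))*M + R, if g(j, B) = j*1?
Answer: 18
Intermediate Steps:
g(j, B) = j
M = -2 (M = -4 + 2 = -2)
D(g(-2, 5))*M + R = -2*(-2) + 14 = 4 + 14 = 18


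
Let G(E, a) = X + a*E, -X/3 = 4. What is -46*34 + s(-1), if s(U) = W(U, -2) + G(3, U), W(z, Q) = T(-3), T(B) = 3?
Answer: -1576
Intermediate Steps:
X = -12 (X = -3*4 = -12)
W(z, Q) = 3
G(E, a) = -12 + E*a (G(E, a) = -12 + a*E = -12 + E*a)
s(U) = -9 + 3*U (s(U) = 3 + (-12 + 3*U) = -9 + 3*U)
-46*34 + s(-1) = -46*34 + (-9 + 3*(-1)) = -1564 + (-9 - 3) = -1564 - 12 = -1576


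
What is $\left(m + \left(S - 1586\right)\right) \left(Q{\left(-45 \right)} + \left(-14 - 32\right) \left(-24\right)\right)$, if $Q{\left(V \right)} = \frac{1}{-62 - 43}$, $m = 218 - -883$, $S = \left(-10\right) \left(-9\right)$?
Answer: $- \frac{9157601}{21} \approx -4.3608 \cdot 10^{5}$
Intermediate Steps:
$S = 90$
$m = 1101$ ($m = 218 + 883 = 1101$)
$Q{\left(V \right)} = - \frac{1}{105}$ ($Q{\left(V \right)} = \frac{1}{-105} = - \frac{1}{105}$)
$\left(m + \left(S - 1586\right)\right) \left(Q{\left(-45 \right)} + \left(-14 - 32\right) \left(-24\right)\right) = \left(1101 + \left(90 - 1586\right)\right) \left(- \frac{1}{105} + \left(-14 - 32\right) \left(-24\right)\right) = \left(1101 - 1496\right) \left(- \frac{1}{105} - -1104\right) = - 395 \left(- \frac{1}{105} + 1104\right) = \left(-395\right) \frac{115919}{105} = - \frac{9157601}{21}$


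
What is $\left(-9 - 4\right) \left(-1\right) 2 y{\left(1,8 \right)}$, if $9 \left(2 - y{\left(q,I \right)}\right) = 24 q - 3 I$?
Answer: $52$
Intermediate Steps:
$y{\left(q,I \right)} = 2 - \frac{8 q}{3} + \frac{I}{3}$ ($y{\left(q,I \right)} = 2 - \frac{24 q - 3 I}{9} = 2 - \frac{- 3 I + 24 q}{9} = 2 + \left(- \frac{8 q}{3} + \frac{I}{3}\right) = 2 - \frac{8 q}{3} + \frac{I}{3}$)
$\left(-9 - 4\right) \left(-1\right) 2 y{\left(1,8 \right)} = \left(-9 - 4\right) \left(-1\right) 2 \left(2 - \frac{8}{3} + \frac{1}{3} \cdot 8\right) = \left(-13\right) \left(-1\right) 2 \left(2 - \frac{8}{3} + \frac{8}{3}\right) = 13 \cdot 2 \cdot 2 = 26 \cdot 2 = 52$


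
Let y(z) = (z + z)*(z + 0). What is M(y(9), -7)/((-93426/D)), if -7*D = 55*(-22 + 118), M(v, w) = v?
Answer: 142560/108997 ≈ 1.3079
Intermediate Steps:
y(z) = 2*z² (y(z) = (2*z)*z = 2*z²)
D = -5280/7 (D = -55*(-22 + 118)/7 = -55*96/7 = -⅐*5280 = -5280/7 ≈ -754.29)
M(y(9), -7)/((-93426/D)) = (2*9²)/((-93426/(-5280/7))) = (2*81)/((-93426*(-7/5280))) = 162/(108997/880) = 162*(880/108997) = 142560/108997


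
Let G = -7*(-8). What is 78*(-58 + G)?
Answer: -156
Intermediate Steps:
G = 56
78*(-58 + G) = 78*(-58 + 56) = 78*(-2) = -156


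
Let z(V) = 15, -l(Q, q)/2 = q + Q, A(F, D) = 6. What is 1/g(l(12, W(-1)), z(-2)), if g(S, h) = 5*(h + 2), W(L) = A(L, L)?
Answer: 1/85 ≈ 0.011765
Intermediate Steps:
W(L) = 6
l(Q, q) = -2*Q - 2*q (l(Q, q) = -2*(q + Q) = -2*(Q + q) = -2*Q - 2*q)
g(S, h) = 10 + 5*h (g(S, h) = 5*(2 + h) = 10 + 5*h)
1/g(l(12, W(-1)), z(-2)) = 1/(10 + 5*15) = 1/(10 + 75) = 1/85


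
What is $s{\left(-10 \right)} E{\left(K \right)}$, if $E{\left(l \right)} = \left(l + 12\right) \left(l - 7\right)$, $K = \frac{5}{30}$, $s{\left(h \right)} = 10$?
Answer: $- \frac{14965}{18} \approx -831.39$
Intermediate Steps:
$K = \frac{1}{6}$ ($K = 5 \cdot \frac{1}{30} = \frac{1}{6} \approx 0.16667$)
$E{\left(l \right)} = \left(-7 + l\right) \left(12 + l\right)$ ($E{\left(l \right)} = \left(12 + l\right) \left(-7 + l\right) = \left(-7 + l\right) \left(12 + l\right)$)
$s{\left(-10 \right)} E{\left(K \right)} = 10 \left(-84 + \left(\frac{1}{6}\right)^{2} + 5 \cdot \frac{1}{6}\right) = 10 \left(-84 + \frac{1}{36} + \frac{5}{6}\right) = 10 \left(- \frac{2993}{36}\right) = - \frac{14965}{18}$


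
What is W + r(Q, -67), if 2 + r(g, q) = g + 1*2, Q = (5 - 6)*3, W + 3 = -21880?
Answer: -21886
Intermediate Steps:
W = -21883 (W = -3 - 21880 = -21883)
Q = -3 (Q = -1*3 = -3)
r(g, q) = g (r(g, q) = -2 + (g + 1*2) = -2 + (g + 2) = -2 + (2 + g) = g)
W + r(Q, -67) = -21883 - 3 = -21886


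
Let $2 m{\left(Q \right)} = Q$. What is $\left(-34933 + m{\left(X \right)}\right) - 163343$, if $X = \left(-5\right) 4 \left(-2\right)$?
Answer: $-198256$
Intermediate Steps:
$X = 40$ ($X = \left(-20\right) \left(-2\right) = 40$)
$m{\left(Q \right)} = \frac{Q}{2}$
$\left(-34933 + m{\left(X \right)}\right) - 163343 = \left(-34933 + \frac{1}{2} \cdot 40\right) - 163343 = \left(-34933 + 20\right) - 163343 = -34913 - 163343 = -198256$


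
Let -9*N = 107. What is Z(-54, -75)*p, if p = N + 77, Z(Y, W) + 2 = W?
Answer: -45122/9 ≈ -5013.6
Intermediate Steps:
N = -107/9 (N = -⅑*107 = -107/9 ≈ -11.889)
Z(Y, W) = -2 + W
p = 586/9 (p = -107/9 + 77 = 586/9 ≈ 65.111)
Z(-54, -75)*p = (-2 - 75)*(586/9) = -77*586/9 = -45122/9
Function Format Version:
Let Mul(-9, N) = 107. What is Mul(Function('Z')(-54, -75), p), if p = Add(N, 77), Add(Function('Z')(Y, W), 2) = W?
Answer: Rational(-45122, 9) ≈ -5013.6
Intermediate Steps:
N = Rational(-107, 9) (N = Mul(Rational(-1, 9), 107) = Rational(-107, 9) ≈ -11.889)
Function('Z')(Y, W) = Add(-2, W)
p = Rational(586, 9) (p = Add(Rational(-107, 9), 77) = Rational(586, 9) ≈ 65.111)
Mul(Function('Z')(-54, -75), p) = Mul(Add(-2, -75), Rational(586, 9)) = Mul(-77, Rational(586, 9)) = Rational(-45122, 9)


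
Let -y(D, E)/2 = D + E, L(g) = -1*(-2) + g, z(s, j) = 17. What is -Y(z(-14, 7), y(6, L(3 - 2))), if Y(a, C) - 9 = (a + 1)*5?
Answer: -99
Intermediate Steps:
L(g) = 2 + g
y(D, E) = -2*D - 2*E (y(D, E) = -2*(D + E) = -2*D - 2*E)
Y(a, C) = 14 + 5*a (Y(a, C) = 9 + (a + 1)*5 = 9 + (1 + a)*5 = 9 + (5 + 5*a) = 14 + 5*a)
-Y(z(-14, 7), y(6, L(3 - 2))) = -(14 + 5*17) = -(14 + 85) = -1*99 = -99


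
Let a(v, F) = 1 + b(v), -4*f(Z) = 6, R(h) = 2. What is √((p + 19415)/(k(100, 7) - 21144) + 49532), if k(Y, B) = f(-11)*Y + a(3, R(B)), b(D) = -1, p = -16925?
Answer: √3691561713/273 ≈ 222.56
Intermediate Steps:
f(Z) = -3/2 (f(Z) = -¼*6 = -3/2)
a(v, F) = 0 (a(v, F) = 1 - 1 = 0)
k(Y, B) = -3*Y/2 (k(Y, B) = -3*Y/2 + 0 = -3*Y/2)
√((p + 19415)/(k(100, 7) - 21144) + 49532) = √((-16925 + 19415)/(-3/2*100 - 21144) + 49532) = √(2490/(-150 - 21144) + 49532) = √(2490/(-21294) + 49532) = √(2490*(-1/21294) + 49532) = √(-415/3549 + 49532) = √(175788653/3549) = √3691561713/273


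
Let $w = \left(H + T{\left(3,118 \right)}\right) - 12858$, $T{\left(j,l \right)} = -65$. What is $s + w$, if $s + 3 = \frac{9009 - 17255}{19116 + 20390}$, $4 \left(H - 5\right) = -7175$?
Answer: $- \frac{1162658319}{79012} \approx -14715.0$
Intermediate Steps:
$H = - \frac{7155}{4}$ ($H = 5 + \frac{1}{4} \left(-7175\right) = 5 - \frac{7175}{4} = - \frac{7155}{4} \approx -1788.8$)
$w = - \frac{58847}{4}$ ($w = \left(- \frac{7155}{4} - 65\right) - 12858 = - \frac{7415}{4} - 12858 = - \frac{58847}{4} \approx -14712.0$)
$s = - \frac{63382}{19753}$ ($s = -3 + \frac{9009 - 17255}{19116 + 20390} = -3 - \frac{8246}{39506} = -3 - \frac{4123}{19753} = - \frac{63382}{19753} \approx -3.2087$)
$s + w = - \frac{63382}{19753} - \frac{58847}{4} = - \frac{1162658319}{79012}$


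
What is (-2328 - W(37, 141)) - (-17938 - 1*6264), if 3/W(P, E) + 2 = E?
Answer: 3040483/139 ≈ 21874.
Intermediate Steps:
W(P, E) = 3/(-2 + E)
(-2328 - W(37, 141)) - (-17938 - 1*6264) = (-2328 - 3/(-2 + 141)) - (-17938 - 1*6264) = (-2328 - 3/139) - (-17938 - 6264) = (-2328 - 3/139) - 1*(-24202) = (-2328 - 1*3/139) + 24202 = (-2328 - 3/139) + 24202 = -323595/139 + 24202 = 3040483/139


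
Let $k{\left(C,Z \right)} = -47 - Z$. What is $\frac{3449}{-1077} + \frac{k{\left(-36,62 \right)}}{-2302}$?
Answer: $- \frac{7822205}{2479254} \approx -3.1551$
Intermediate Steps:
$\frac{3449}{-1077} + \frac{k{\left(-36,62 \right)}}{-2302} = \frac{3449}{-1077} + \frac{-47 - 62}{-2302} = 3449 \left(- \frac{1}{1077}\right) + \left(-47 - 62\right) \left(- \frac{1}{2302}\right) = - \frac{3449}{1077} - - \frac{109}{2302} = - \frac{3449}{1077} + \frac{109}{2302} = - \frac{7822205}{2479254}$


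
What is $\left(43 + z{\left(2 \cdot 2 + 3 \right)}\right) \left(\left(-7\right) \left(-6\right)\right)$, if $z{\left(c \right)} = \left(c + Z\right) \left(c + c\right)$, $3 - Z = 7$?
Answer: $3570$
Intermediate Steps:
$Z = -4$ ($Z = 3 - 7 = -4$)
$z{\left(c \right)} = 2 c \left(-4 + c\right)$ ($z{\left(c \right)} = \left(c - 4\right) \left(c + c\right) = \left(-4 + c\right) 2 c = 2 c \left(-4 + c\right)$)
$\left(43 + z{\left(2 \cdot 2 + 3 \right)}\right) \left(\left(-7\right) \left(-6\right)\right) = \left(43 + 2 \left(2 \cdot 2 + 3\right) \left(-4 + \left(2 \cdot 2 + 3\right)\right)\right) \left(\left(-7\right) \left(-6\right)\right) = \left(43 + 2 \left(4 + 3\right) \left(-4 + \left(4 + 3\right)\right)\right) 42 = \left(43 + 2 \cdot 7 \left(-4 + 7\right)\right) 42 = \left(43 + 2 \cdot 7 \cdot 3\right) 42 = \left(43 + 42\right) 42 = 85 \cdot 42 = 3570$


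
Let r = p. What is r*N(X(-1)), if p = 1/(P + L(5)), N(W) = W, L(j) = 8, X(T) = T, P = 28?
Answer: -1/36 ≈ -0.027778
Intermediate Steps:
p = 1/36 (p = 1/(28 + 8) = 1/36 ≈ 0.027778)
r = 1/36 ≈ 0.027778
r*N(X(-1)) = (1/36)*(-1) = -1/36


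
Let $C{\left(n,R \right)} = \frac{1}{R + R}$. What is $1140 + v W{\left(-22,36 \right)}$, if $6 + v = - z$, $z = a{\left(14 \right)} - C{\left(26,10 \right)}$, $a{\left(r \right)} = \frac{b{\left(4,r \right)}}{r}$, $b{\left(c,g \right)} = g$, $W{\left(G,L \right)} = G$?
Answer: $\frac{12929}{10} \approx 1292.9$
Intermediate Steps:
$a{\left(r \right)} = 1$ ($a{\left(r \right)} = \frac{r}{r} = 1$)
$C{\left(n,R \right)} = \frac{1}{2 R}$
$z = \frac{19}{20}$ ($z = 1 - \frac{1}{2 \cdot 10} = 1 - \frac{1}{2} \cdot \frac{1}{10} = 1 - \frac{1}{20} = \frac{19}{20} \approx 0.95$)
$v = - \frac{139}{20}$ ($v = -6 - \frac{19}{20} = - \frac{139}{20} \approx -6.95$)
$1140 + v W{\left(-22,36 \right)} = 1140 - - \frac{1529}{10} = 1140 + \frac{1529}{10} = \frac{12929}{10}$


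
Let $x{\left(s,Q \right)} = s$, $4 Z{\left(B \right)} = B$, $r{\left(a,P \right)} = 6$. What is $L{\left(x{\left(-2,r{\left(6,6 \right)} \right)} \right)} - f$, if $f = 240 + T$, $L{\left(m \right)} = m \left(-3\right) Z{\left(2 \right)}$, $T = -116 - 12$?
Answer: $-109$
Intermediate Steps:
$T = -128$ ($T = -116 - 12 = -128$)
$Z{\left(B \right)} = \frac{B}{4}$
$L{\left(m \right)} = - \frac{3 m}{2}$ ($L{\left(m \right)} = m \left(-3\right) \frac{1}{4} \cdot 2 = - 3 m \frac{1}{2} = - \frac{3 m}{2}$)
$f = 112$ ($f = 240 - 128 = 112$)
$L{\left(x{\left(-2,r{\left(6,6 \right)} \right)} \right)} - f = \left(- \frac{3}{2}\right) \left(-2\right) - 112 = 3 - 112 = -109$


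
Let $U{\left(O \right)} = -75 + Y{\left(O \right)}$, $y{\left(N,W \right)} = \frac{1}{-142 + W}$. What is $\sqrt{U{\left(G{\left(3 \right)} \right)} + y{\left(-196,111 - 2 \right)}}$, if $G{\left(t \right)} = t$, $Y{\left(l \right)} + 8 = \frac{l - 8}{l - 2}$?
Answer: $\frac{i \sqrt{95865}}{33} \approx 9.3824 i$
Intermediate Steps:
$Y{\left(l \right)} = -8 + \frac{-8 + l}{-2 + l}$ ($Y{\left(l \right)} = -8 + \frac{l - 8}{l - 2} = -8 + \frac{-8 + l}{-2 + l}$)
$U{\left(O \right)} = -75 + \frac{8 - 7 O}{-2 + O}$
$\sqrt{U{\left(G{\left(3 \right)} \right)} + y{\left(-196,111 - 2 \right)}} = \sqrt{\frac{2 \left(79 - 123\right)}{-2 + 3} + \frac{1}{-142 + \left(111 - 2\right)}} = \sqrt{\frac{2 \left(79 - 123\right)}{1} + \frac{1}{-142 + 109}} = \sqrt{2 \cdot 1 \left(-44\right) + \frac{1}{-33}} = \sqrt{-88 - \frac{1}{33}} = \sqrt{- \frac{2905}{33}} = \frac{i \sqrt{95865}}{33}$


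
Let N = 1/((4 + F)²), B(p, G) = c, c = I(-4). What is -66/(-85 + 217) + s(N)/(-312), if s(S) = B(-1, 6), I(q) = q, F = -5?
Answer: -19/39 ≈ -0.48718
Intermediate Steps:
c = -4
B(p, G) = -4
N = 1 (N = 1/((4 - 5)²) = 1/((-1)²) = 1/1 = 1)
s(S) = -4
-66/(-85 + 217) + s(N)/(-312) = -66/(-85 + 217) - 4/(-312) = -66/132 - 4*(-1/312) = -66*1/132 + 1/78 = -½ + 1/78 = -19/39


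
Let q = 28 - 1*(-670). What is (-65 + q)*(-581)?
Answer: -367773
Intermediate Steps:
q = 698 (q = 28 + 670 = 698)
(-65 + q)*(-581) = (-65 + 698)*(-581) = 633*(-581) = -367773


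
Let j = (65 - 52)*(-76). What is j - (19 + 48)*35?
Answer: -3333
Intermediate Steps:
j = -988 (j = 13*(-76) = -988)
j - (19 + 48)*35 = -988 - (19 + 48)*35 = -988 - 67*35 = -988 - 1*2345 = -988 - 2345 = -3333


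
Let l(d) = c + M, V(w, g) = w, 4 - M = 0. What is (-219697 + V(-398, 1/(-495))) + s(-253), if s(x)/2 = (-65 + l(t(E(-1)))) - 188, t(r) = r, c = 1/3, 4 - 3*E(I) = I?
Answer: -661777/3 ≈ -2.2059e+5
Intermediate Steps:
E(I) = 4/3 - I/3
M = 4 (M = 4 - 1*0 = 4 + 0 = 4)
c = 1/3 ≈ 0.33333
l(d) = 13/3 (l(d) = 1/3 + 4 = 13/3)
s(x) = -1492/3 (s(x) = 2*((-65 + 13/3) - 188) = 2*(-182/3 - 188) = 2*(-746/3) = -1492/3)
(-219697 + V(-398, 1/(-495))) + s(-253) = (-219697 - 398) - 1492/3 = -220095 - 1492/3 = -661777/3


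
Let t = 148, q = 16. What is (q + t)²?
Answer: 26896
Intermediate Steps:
(q + t)² = (16 + 148)² = 164² = 26896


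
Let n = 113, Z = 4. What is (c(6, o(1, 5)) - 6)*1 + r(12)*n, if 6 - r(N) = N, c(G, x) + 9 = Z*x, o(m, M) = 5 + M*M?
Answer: -573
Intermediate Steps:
o(m, M) = 5 + M²
c(G, x) = -9 + 4*x
r(N) = 6 - N
(c(6, o(1, 5)) - 6)*1 + r(12)*n = ((-9 + 4*(5 + 5²)) - 6)*1 + (6 - 1*12)*113 = ((-9 + 4*(5 + 25)) - 6)*1 + (6 - 12)*113 = ((-9 + 4*30) - 6)*1 - 6*113 = ((-9 + 120) - 6)*1 - 678 = (111 - 6)*1 - 678 = 105*1 - 678 = 105 - 678 = -573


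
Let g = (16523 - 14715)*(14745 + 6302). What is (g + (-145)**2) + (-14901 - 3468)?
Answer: 38055632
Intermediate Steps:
g = 38052976 (g = 1808*21047 = 38052976)
(g + (-145)**2) + (-14901 - 3468) = (38052976 + (-145)**2) + (-14901 - 3468) = (38052976 + 21025) - 18369 = 38074001 - 18369 = 38055632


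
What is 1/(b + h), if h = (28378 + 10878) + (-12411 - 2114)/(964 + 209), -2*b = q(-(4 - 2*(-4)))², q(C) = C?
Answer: 1173/45948307 ≈ 2.5529e-5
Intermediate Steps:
b = -72 (b = -(4 - 2*(-4))²/2 = -(4 + 8)²/2 = -(-1*12)²/2 = -½*(-12)² = -½*144 = -72)
h = 46032763/1173 (h = 39256 - 14525/1173 = 46032763/1173 ≈ 39244.)
1/(b + h) = 1/(-72 + 46032763/1173) = 1/(45948307/1173) = 1173/45948307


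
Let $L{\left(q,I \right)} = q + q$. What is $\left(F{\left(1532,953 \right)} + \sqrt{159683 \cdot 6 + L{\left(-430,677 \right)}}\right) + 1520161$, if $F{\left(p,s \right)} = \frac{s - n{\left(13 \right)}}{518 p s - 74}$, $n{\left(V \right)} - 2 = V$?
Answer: $\frac{574832049407716}{378138927} + \sqrt{957238} \approx 1.5211 \cdot 10^{6}$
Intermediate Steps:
$n{\left(V \right)} = 2 + V$
$F{\left(p,s \right)} = \frac{-15 + s}{-74 + 518 p s}$ ($F{\left(p,s \right)} = \frac{s - \left(2 + 13\right)}{518 p s - 74} = \frac{s - 15}{518 p s - 74} = \frac{s - 15}{-74 + 518 p s} = \frac{-15 + s}{-74 + 518 p s}$)
$L{\left(q,I \right)} = 2 q$
$\left(F{\left(1532,953 \right)} + \sqrt{159683 \cdot 6 + L{\left(-430,677 \right)}}\right) + 1520161 = \left(\frac{-15 + 953}{74 \left(-1 + 7 \cdot 1532 \cdot 953\right)} + \sqrt{159683 \cdot 6 + 2 \left(-430\right)}\right) + 1520161 = \left(\frac{1}{74} \frac{1}{-1 + 10219972} \cdot 938 + \sqrt{958098 - 860}\right) + 1520161 = \left(\frac{1}{74} \cdot \frac{1}{10219971} \cdot 938 + \sqrt{957238}\right) + 1520161 = \left(\frac{469}{378138927} + \sqrt{957238}\right) + 1520161 = \frac{574832049407716}{378138927} + \sqrt{957238}$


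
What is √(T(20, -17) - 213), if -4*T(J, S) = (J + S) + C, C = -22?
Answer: 7*I*√17/2 ≈ 14.431*I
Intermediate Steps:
T(J, S) = 11/2 - J/4 - S/4 (T(J, S) = -((J + S) - 22)/4 = -(-22 + J + S)/4 = 11/2 - J/4 - S/4)
√(T(20, -17) - 213) = √((11/2 - ¼*20 - ¼*(-17)) - 213) = √((11/2 - 5 + 17/4) - 213) = √(19/4 - 213) = √(-833/4) = 7*I*√17/2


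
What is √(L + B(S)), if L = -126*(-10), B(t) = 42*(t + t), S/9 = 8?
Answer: 6*√203 ≈ 85.487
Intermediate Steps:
S = 72 (S = 9*8 = 72)
B(t) = 84*t (B(t) = 42*(2*t) = 84*t)
L = 1260
√(L + B(S)) = √(1260 + 84*72) = √(1260 + 6048) = √7308 = 6*√203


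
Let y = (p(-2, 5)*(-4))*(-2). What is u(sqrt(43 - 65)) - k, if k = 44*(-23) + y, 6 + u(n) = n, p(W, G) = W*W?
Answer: 974 + I*sqrt(22) ≈ 974.0 + 4.6904*I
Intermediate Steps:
p(W, G) = W**2
u(n) = -6 + n
y = 32 (y = ((-2)**2*(-4))*(-2) = (4*(-4))*(-2) = -16*(-2) = 32)
k = -980 (k = 44*(-23) + 32 = -1012 + 32 = -980)
u(sqrt(43 - 65)) - k = (-6 + sqrt(43 - 65)) - 1*(-980) = (-6 + sqrt(-22)) + 980 = (-6 + I*sqrt(22)) + 980 = 974 + I*sqrt(22)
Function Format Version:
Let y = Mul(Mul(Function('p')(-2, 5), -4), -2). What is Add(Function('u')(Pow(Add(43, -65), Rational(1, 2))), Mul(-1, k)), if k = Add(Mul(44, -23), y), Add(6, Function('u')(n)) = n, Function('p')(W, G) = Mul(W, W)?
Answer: Add(974, Mul(I, Pow(22, Rational(1, 2)))) ≈ Add(974.00, Mul(4.6904, I))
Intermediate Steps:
Function('p')(W, G) = Pow(W, 2)
Function('u')(n) = Add(-6, n)
y = 32 (y = Mul(Mul(Pow(-2, 2), -4), -2) = Mul(Mul(4, -4), -2) = Mul(-16, -2) = 32)
k = -980 (k = Add(Mul(44, -23), 32) = Add(-1012, 32) = -980)
Add(Function('u')(Pow(Add(43, -65), Rational(1, 2))), Mul(-1, k)) = Add(Add(-6, Pow(Add(43, -65), Rational(1, 2))), Mul(-1, -980)) = Add(Add(-6, Pow(-22, Rational(1, 2))), 980) = Add(Add(-6, Mul(I, Pow(22, Rational(1, 2)))), 980) = Add(974, Mul(I, Pow(22, Rational(1, 2))))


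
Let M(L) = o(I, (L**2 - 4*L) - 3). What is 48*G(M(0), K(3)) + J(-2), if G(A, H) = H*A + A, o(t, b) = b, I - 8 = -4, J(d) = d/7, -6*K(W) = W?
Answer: -506/7 ≈ -72.286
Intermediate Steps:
K(W) = -W/6
J(d) = d/7 (J(d) = d*(1/7) = d/7)
I = 4 (I = 8 - 4 = 4)
M(L) = -3 + L**2 - 4*L (M(L) = (L**2 - 4*L) - 3 = -3 + L**2 - 4*L)
G(A, H) = A + A*H (G(A, H) = A*H + A = A + A*H)
48*G(M(0), K(3)) + J(-2) = 48*((-3 + 0**2 - 4*0)*(1 - 1/6*3)) + (1/7)*(-2) = 48*((-3 + 0 + 0)*(1 - 1/2)) - 2/7 = 48*(-3*1/2) - 2/7 = 48*(-3/2) - 2/7 = -72 - 2/7 = -506/7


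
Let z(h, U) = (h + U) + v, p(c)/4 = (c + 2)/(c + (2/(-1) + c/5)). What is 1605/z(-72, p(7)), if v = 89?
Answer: 12840/181 ≈ 70.939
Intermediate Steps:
p(c) = 4*(2 + c)/(-2 + 6*c/5) (p(c) = 4*((c + 2)/(c + (2/(-1) + c/5))) = 4*((2 + c)/(c + (2*(-1) + c*(⅕)))) = 4*((2 + c)/(c + (-2 + c/5))) = 4*((2 + c)/(-2 + 6*c/5)) = 4*(2 + c)/(-2 + 6*c/5))
z(h, U) = 89 + U + h (z(h, U) = (h + U) + 89 = (U + h) + 89 = 89 + U + h)
1605/z(-72, p(7)) = 1605/(89 + 10*(2 + 7)/(-5 + 3*7) - 72) = 1605/(89 + 10*9/(-5 + 21) - 72) = 1605/(89 + 10*9/16 - 72) = 1605/(89 + 10*(1/16)*9 - 72) = 1605/(89 + 45/8 - 72) = 1605/(181/8) = 1605*(8/181) = 12840/181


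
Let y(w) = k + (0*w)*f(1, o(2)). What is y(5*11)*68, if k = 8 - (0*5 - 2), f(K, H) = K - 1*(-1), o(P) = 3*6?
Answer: 680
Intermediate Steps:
o(P) = 18
f(K, H) = 1 + K (f(K, H) = K + 1 = 1 + K)
k = 10 (k = 8 - (0 - 2) = 8 - 1*(-2) = 8 + 2 = 10)
y(w) = 10 (y(w) = 10 + (0*w)*(1 + 1) = 10 + 0*2 = 10 + 0 = 10)
y(5*11)*68 = 10*68 = 680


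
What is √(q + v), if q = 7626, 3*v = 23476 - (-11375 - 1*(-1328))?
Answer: √169203/3 ≈ 137.11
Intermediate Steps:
v = 33523/3 (v = (23476 - (-11375 - 1*(-1328)))/3 = (23476 - (-11375 + 1328))/3 = (23476 - 1*(-10047))/3 = (23476 + 10047)/3 = (⅓)*33523 = 33523/3 ≈ 11174.)
√(q + v) = √(7626 + 33523/3) = √(56401/3) = √169203/3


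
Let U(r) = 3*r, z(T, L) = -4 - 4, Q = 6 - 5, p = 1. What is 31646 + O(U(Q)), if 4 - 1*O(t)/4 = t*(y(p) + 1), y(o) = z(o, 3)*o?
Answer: 31746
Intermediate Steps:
Q = 1
z(T, L) = -8
y(o) = -8*o
O(t) = 16 + 28*t (O(t) = 16 - 4*t*(-8*1 + 1) = 16 - 4*t*(-8 + 1) = 16 - 4*t*(-7) = 16 - (-28)*t = 16 + 28*t)
31646 + O(U(Q)) = 31646 + (16 + 28*(3*1)) = 31646 + (16 + 28*3) = 31646 + (16 + 84) = 31646 + 100 = 31746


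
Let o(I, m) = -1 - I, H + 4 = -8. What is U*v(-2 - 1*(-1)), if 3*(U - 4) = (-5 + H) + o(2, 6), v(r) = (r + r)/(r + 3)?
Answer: 8/3 ≈ 2.6667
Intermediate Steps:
H = -12 (H = -4 - 8 = -12)
v(r) = 2*r/(3 + r) (v(r) = (2*r)/(3 + r) = 2*r/(3 + r))
U = -8/3 (U = 4 + ((-5 - 12) + (-1 - 1*2))/3 = 4 + (-17 + (-1 - 2))/3 = 4 + (-17 - 3)/3 = 4 + (⅓)*(-20) = 4 - 20/3 = -8/3 ≈ -2.6667)
U*v(-2 - 1*(-1)) = -16*(-2 - 1*(-1))/(3*(3 + (-2 - 1*(-1)))) = -16*(-2 + 1)/(3*(3 + (-2 + 1))) = -16*(-1)/(3*(3 - 1)) = -16*(-1)/(3*2) = -8/3*(-1) = 8/3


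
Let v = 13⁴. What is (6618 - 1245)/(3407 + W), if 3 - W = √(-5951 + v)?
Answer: 1832193/1160549 + 5373*√22610/11605490 ≈ 1.6483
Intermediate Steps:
v = 28561
W = 3 - √22610 (W = 3 - √(-5951 + 28561) = 3 - √22610 ≈ -147.37)
(6618 - 1245)/(3407 + W) = (6618 - 1245)/(3407 + (3 - √22610)) = 5373/(3410 - √22610)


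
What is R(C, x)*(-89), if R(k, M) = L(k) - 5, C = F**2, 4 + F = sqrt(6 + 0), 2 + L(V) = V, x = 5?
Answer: -1335 + 712*sqrt(6) ≈ 409.04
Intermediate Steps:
L(V) = -2 + V
F = -4 + sqrt(6) (F = -4 + sqrt(6 + 0) = -4 + sqrt(6) ≈ -1.5505)
C = (-4 + sqrt(6))**2 ≈ 2.4041
R(k, M) = -7 + k (R(k, M) = (-2 + k) - 5 = -7 + k)
R(C, x)*(-89) = (-7 + (4 - sqrt(6))**2)*(-89) = 623 - 89*(4 - sqrt(6))**2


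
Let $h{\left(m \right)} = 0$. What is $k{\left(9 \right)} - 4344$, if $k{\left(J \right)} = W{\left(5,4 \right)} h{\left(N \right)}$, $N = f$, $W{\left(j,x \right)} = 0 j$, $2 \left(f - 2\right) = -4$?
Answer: $-4344$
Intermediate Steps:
$f = 0$ ($f = 2 + \frac{1}{2} \left(-4\right) = 2 - 2 = 0$)
$W{\left(j,x \right)} = 0$
$N = 0$
$k{\left(J \right)} = 0$ ($k{\left(J \right)} = 0 \cdot 0 = 0$)
$k{\left(9 \right)} - 4344 = 0 - 4344 = -4344$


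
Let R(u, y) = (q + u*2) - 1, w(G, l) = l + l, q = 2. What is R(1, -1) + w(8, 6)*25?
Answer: 303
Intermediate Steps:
w(G, l) = 2*l
R(u, y) = 1 + 2*u (R(u, y) = (2 + u*2) - 1 = (2 + 2*u) - 1 = 1 + 2*u)
R(1, -1) + w(8, 6)*25 = (1 + 2*1) + (2*6)*25 = (1 + 2) + 12*25 = 3 + 300 = 303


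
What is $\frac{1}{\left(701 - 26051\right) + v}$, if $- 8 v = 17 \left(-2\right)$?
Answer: $- \frac{4}{101383} \approx -3.9454 \cdot 10^{-5}$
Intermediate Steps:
$v = \frac{17}{4}$ ($v = - \frac{17 \left(-2\right)}{8} = \left(- \frac{1}{8}\right) \left(-34\right) = \frac{17}{4} \approx 4.25$)
$\frac{1}{\left(701 - 26051\right) + v} = \frac{1}{\left(701 - 26051\right) + \frac{17}{4}} = \frac{1}{-25350 + \frac{17}{4}} = \frac{1}{- \frac{101383}{4}} = - \frac{4}{101383}$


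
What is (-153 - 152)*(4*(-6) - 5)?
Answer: 8845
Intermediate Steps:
(-153 - 152)*(4*(-6) - 5) = -305*(-24 - 5) = -305*(-29) = 8845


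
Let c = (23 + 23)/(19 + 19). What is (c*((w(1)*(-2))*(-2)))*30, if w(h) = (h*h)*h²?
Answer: 2760/19 ≈ 145.26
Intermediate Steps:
w(h) = h⁴ (w(h) = h²*h² = h⁴)
c = 23/19 (c = 46/38 = 46*(1/38) = 23/19 ≈ 1.2105)
(c*((w(1)*(-2))*(-2)))*30 = (23*((1⁴*(-2))*(-2))/19)*30 = (23*((1*(-2))*(-2))/19)*30 = (23*(-2*(-2))/19)*30 = ((23/19)*4)*30 = (92/19)*30 = 2760/19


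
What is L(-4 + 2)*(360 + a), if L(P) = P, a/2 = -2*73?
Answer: -136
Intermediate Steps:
a = -292 (a = 2*(-2*73) = 2*(-146) = -292)
L(-4 + 2)*(360 + a) = (-4 + 2)*(360 - 292) = -2*68 = -136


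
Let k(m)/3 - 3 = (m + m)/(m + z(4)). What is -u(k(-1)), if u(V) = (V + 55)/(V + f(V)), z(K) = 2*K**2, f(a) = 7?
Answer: -989/245 ≈ -4.0367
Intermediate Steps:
k(m) = 9 + 6*m/(32 + m) (k(m) = 9 + 3*((m + m)/(m + 2*4**2)) = 9 + 3*((2*m)/(m + 2*16)) = 9 + 3*((2*m)/(m + 32)) = 9 + 3*((2*m)/(32 + m)) = 9 + 3*(2*m/(32 + m)) = 9 + 6*m/(32 + m))
u(V) = (55 + V)/(7 + V) (u(V) = (V + 55)/(V + 7) = (55 + V)/(7 + V))
-u(k(-1)) = -(55 + 3*(96 + 5*(-1))/(32 - 1))/(7 + 3*(96 + 5*(-1))/(32 - 1)) = -(55 + 3*(96 - 5)/31)/(7 + 3*(96 - 5)/31) = -(55 + 3*(1/31)*91)/(7 + 3*(1/31)*91) = -(55 + 273/31)/(7 + 273/31) = -1978/(490/31*31) = -31*1978/(490*31) = -1*989/245 = -989/245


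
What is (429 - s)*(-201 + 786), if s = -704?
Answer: 662805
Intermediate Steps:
(429 - s)*(-201 + 786) = (429 - 1*(-704))*(-201 + 786) = (429 + 704)*585 = 1133*585 = 662805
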